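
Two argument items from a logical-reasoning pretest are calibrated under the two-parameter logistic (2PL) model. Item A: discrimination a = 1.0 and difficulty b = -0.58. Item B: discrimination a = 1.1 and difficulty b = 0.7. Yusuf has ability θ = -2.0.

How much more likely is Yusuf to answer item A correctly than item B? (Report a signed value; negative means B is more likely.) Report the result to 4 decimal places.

0.1459

P(θ) = 1 / (1 + exp(−a(θ − b)))
P_A = 0.1947
P_B = 0.0488
P_A − P_B = 0.1459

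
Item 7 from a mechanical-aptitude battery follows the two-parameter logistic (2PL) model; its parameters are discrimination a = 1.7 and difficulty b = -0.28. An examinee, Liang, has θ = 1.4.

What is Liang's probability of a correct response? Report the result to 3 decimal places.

0.946

P(θ) = 1 / (1 + exp(−a(θ − b)))
Exponent: 1.7 × (1.4 − (-0.28)) = 2.8560
1/(1 + e^{-2.8560}) = 0.9456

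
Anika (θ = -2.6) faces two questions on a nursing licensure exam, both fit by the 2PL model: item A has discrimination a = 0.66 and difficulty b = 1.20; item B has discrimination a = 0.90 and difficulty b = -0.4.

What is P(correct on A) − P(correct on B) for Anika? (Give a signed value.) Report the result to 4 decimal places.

-0.0460

P(θ) = 1 / (1 + exp(−a(θ − b)))
P_A = 0.0753
P_B = 0.1213
P_A − P_B = -0.0460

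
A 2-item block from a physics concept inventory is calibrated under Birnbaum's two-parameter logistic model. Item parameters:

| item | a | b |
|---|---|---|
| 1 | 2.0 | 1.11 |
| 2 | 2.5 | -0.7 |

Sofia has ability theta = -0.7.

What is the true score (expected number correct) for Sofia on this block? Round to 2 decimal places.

P(theta) = 1 / (1 + exp(−a(theta − b)))
P_1 = 1/(1+e^{3.6200}) = 0.0261
P_2 = 1/(1+e^{0.0000}) = 0.5000
E[score] = 0.0261 + 0.5000 = 0.5261

0.53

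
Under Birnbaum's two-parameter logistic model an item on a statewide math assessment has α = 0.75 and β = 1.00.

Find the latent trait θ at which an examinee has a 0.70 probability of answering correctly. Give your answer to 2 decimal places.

P(θ) = 1 / (1 + exp(−α(θ − β)))
logit = ln(0.7000/0.3000) = 0.8473
θ = β + logit/(α) = 1.00 + 0.8473/0.7500 = 2.1297

2.13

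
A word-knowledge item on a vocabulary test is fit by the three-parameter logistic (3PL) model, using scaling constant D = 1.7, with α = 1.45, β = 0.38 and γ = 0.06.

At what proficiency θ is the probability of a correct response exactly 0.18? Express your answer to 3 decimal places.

-0.400

P(θ) = γ + (1 − γ) · 1 / (1 + exp(−D·α(θ − β)))
Remove guessing floor: (0.18 − 0.06)/(1 − 0.06) = 0.1277
logit = ln(0.1277/0.8723) = -1.9218
θ = β + logit/(1.7·α) = 0.38 + (-1.9218)/2.4650 = -0.3996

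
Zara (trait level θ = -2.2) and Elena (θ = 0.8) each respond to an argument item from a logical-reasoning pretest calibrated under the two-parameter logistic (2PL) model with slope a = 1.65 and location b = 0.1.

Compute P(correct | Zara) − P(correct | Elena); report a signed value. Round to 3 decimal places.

P(θ) = 1 / (1 + exp(−a(θ − b)))
P(Zara) = 0.0220  [exponent -3.7950]
P(Elena) = 0.7604  [exponent 1.1550]
Difference = 0.0220 − 0.7604 = -0.7384

-0.738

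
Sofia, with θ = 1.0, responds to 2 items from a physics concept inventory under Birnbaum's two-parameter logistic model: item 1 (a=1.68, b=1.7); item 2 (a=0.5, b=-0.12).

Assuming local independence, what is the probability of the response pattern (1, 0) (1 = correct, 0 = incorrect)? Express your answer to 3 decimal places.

0.086

P(θ) = 1 / (1 + exp(−a(θ − b)))
P_1 = 1/(1+e^{1.1760}) = 0.2358
P_2 = 1/(1+e^{-0.5600}) = 0.6365
L = P_1 × (1−P_2) = 0.2358 × 0.3635 = 0.08571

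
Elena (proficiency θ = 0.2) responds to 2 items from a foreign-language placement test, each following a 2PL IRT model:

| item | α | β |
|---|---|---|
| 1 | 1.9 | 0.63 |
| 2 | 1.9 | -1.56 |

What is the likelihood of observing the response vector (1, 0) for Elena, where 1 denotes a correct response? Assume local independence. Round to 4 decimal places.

P(θ) = 1 / (1 + exp(−α(θ − β)))
P_1 = 1/(1+e^{0.8170}) = 0.3064
P_2 = 1/(1+e^{-3.3440}) = 0.9659
L = P_1 × (1−P_2) = 0.3064 × 0.0341 = 0.01045

0.0104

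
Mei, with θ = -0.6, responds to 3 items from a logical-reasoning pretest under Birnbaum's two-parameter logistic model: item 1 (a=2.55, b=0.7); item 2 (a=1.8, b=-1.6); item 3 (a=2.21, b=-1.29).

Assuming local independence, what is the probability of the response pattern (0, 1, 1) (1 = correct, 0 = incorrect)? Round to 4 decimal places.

0.6801

P(θ) = 1 / (1 + exp(−a(θ − b)))
P_1 = 1/(1+e^{3.3150}) = 0.0351
P_2 = 1/(1+e^{-1.8000}) = 0.8581
P_3 = 1/(1+e^{-1.5249}) = 0.8213
L = (1−P_1) × P_2 × P_3 = 0.9649 × 0.8581 × 0.8213 = 0.68005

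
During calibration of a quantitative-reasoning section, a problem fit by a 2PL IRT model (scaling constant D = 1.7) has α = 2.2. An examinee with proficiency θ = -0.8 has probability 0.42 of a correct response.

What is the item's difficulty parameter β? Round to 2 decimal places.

-0.71

P(θ) = 1 / (1 + exp(−D·α(θ − β)))
logit(0.42) = ln(0.42/0.58) = -0.3228
β = θ − logit/(1.7·α) = -0.8 − (-0.3228)/3.7400 = -0.7137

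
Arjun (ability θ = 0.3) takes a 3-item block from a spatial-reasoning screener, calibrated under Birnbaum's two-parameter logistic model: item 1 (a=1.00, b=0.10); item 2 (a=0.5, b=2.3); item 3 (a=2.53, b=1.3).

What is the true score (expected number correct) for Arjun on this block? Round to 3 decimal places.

P(θ) = 1 / (1 + exp(−a(θ − b)))
P_1 = 1/(1+e^{-0.2000}) = 0.5498
P_2 = 1/(1+e^{1.0000}) = 0.2689
P_3 = 1/(1+e^{2.5300}) = 0.0738
E[score] = 0.5498 + 0.2689 + 0.0738 = 0.8926

0.893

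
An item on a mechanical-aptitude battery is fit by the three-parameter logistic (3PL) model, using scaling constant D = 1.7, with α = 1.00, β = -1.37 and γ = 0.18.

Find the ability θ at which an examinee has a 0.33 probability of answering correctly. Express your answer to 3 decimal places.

P(θ) = γ + (1 − γ) · 1 / (1 + exp(−D·α(θ − β)))
Remove guessing floor: (0.33 − 0.18)/(1 − 0.18) = 0.1829
logit = ln(0.1829/0.8171) = -1.4966
θ = β + logit/(1.7·α) = -1.37 + (-1.4966)/1.7000 = -2.2504

-2.250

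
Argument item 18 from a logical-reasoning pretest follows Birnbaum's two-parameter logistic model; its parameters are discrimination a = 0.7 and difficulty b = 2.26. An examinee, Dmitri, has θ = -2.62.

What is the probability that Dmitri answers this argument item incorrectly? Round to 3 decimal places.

P(θ) = 1 / (1 + exp(−a(θ − b)))
Exponent: 0.7 × (-2.62 − 2.26) = -3.4160
1/(1 + e^{3.4160}) = 0.0318
P(incorrect) = 1 − 0.0318 = 0.9682

0.968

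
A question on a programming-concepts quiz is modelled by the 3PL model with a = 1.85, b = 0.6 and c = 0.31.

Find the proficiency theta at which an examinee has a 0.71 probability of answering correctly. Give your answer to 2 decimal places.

0.77

P(theta) = c + (1 − c) · 1 / (1 + exp(−a(theta − b)))
Remove guessing floor: (0.71 − 0.31)/(1 − 0.31) = 0.5797
logit = ln(0.5797/0.4203) = 0.3216
theta = b + logit/(a) = 0.6 + 0.3216/1.8500 = 0.7738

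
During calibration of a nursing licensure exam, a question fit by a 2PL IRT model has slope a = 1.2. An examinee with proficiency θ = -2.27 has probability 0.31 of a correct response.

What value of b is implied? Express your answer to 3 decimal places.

P(θ) = 1 / (1 + exp(−a(θ − b)))
logit(0.31) = ln(0.31/0.69) = -0.8001
b = θ − logit/(a) = -2.27 − (-0.8001)/1.2000 = -1.6032

-1.603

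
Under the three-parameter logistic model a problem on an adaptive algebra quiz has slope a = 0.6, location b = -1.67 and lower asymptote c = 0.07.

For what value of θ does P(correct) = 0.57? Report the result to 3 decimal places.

P(θ) = c + (1 − c) · 1 / (1 + exp(−a(θ − b)))
Remove guessing floor: (0.57 − 0.07)/(1 − 0.07) = 0.5376
logit = ln(0.5376/0.4624) = 0.1508
θ = b + logit/(a) = -1.67 + 0.1508/0.6000 = -1.4186

-1.419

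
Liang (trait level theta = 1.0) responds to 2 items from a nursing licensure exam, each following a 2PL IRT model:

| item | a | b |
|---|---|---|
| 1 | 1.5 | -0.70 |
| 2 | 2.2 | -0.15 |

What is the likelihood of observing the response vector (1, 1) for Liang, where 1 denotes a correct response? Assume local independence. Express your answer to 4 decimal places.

P(theta) = 1 / (1 + exp(−a(theta − b)))
P_1 = 1/(1+e^{-2.5500}) = 0.9276
P_2 = 1/(1+e^{-2.5300}) = 0.9262
L = P_1 × P_2 = 0.9276 × 0.9262 = 0.85914

0.8591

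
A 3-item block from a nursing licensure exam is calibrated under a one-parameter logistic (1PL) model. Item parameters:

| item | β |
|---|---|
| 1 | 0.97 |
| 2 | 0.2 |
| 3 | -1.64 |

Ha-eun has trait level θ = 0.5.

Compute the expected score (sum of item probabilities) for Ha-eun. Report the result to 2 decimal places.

1.85

P(θ) = 1 / (1 + exp(−(θ − β)))
P_1 = 1/(1+e^{0.4700}) = 0.3846
P_2 = 1/(1+e^{-0.3000}) = 0.5744
P_3 = 1/(1+e^{-2.1400}) = 0.8947
E[score] = 0.3846 + 0.5744 + 0.8947 = 1.8538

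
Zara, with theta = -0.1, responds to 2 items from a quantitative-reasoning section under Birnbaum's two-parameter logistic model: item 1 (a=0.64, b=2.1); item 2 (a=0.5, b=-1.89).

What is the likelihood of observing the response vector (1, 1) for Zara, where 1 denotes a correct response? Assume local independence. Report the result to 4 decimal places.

0.1395

P(theta) = 1 / (1 + exp(−a(theta − b)))
P_1 = 1/(1+e^{1.4080}) = 0.1965
P_2 = 1/(1+e^{-0.8950}) = 0.7099
L = P_1 × P_2 = 0.1965 × 0.7099 = 0.13953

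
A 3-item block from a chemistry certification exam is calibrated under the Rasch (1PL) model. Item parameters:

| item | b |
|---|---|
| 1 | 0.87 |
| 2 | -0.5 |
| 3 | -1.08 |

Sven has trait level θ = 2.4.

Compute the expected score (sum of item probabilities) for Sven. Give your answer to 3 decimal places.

2.740

P(θ) = 1 / (1 + exp(−(θ − b)))
P_1 = 1/(1+e^{-1.5300}) = 0.8220
P_2 = 1/(1+e^{-2.9000}) = 0.9478
P_3 = 1/(1+e^{-3.4800}) = 0.9701
E[score] = 0.8220 + 0.9478 + 0.9701 = 2.7400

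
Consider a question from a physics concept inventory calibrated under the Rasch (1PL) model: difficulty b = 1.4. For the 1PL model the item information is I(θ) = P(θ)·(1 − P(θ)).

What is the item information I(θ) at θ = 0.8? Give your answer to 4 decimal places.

0.2288

P = 1/(1+e^{0.6000}) = 0.3543
P(1−P) = 0.3543 × 0.6457 = 0.2288
I = P(1−P) = 0.22878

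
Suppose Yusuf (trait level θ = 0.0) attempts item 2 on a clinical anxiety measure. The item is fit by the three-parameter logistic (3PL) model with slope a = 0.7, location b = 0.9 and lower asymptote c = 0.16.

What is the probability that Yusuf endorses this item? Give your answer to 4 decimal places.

P(θ) = c + (1 − c) · 1 / (1 + exp(−a(θ − b)))
Exponent: 0.7 × (0.0 − 0.9) = -0.6300
1/(1 + e^{0.6300}) = 0.3475
P = 0.16 + 0.84 × 0.3475 = 0.4519

0.4519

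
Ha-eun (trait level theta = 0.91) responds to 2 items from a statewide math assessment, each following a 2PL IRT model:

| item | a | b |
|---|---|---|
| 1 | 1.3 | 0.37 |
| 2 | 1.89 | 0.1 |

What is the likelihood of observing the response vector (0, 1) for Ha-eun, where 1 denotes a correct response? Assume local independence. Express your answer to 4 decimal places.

P(theta) = 1 / (1 + exp(−a(theta − b)))
P_1 = 1/(1+e^{-0.7020}) = 0.6686
P_2 = 1/(1+e^{-1.5309}) = 0.8221
L = (1−P_1) × P_2 = 0.3314 × 0.8221 = 0.27243

0.2724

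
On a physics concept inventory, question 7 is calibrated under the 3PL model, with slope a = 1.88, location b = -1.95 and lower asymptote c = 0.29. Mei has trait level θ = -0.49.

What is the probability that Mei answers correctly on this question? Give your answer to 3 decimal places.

0.957

P(θ) = c + (1 − c) · 1 / (1 + exp(−a(θ − b)))
Exponent: 1.88 × (-0.49 − (-1.95)) = 2.7448
1/(1 + e^{-2.7448}) = 0.9396
P = 0.29 + 0.71 × 0.9396 = 0.9571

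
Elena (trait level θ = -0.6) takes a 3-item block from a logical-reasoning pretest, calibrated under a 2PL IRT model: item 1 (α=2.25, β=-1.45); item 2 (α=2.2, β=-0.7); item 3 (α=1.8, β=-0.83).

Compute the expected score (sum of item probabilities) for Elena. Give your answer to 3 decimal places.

P(θ) = 1 / (1 + exp(−α(θ − β)))
P_1 = 1/(1+e^{-1.9125}) = 0.8713
P_2 = 1/(1+e^{-0.2200}) = 0.5548
P_3 = 1/(1+e^{-0.4140}) = 0.6020
E[score] = 0.8713 + 0.5548 + 0.6020 = 2.0281

2.028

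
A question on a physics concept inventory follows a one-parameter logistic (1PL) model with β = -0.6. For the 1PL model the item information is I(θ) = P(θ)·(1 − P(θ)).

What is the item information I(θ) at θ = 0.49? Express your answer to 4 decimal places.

0.1883

P = 1/(1+e^{-1.0900}) = 0.7484
P(1−P) = 0.7484 × 0.2516 = 0.1883
I = P(1−P) = 0.18831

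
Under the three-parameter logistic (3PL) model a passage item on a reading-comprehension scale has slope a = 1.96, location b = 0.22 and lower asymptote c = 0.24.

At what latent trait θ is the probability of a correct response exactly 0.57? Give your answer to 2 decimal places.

0.08

P(θ) = c + (1 − c) · 1 / (1 + exp(−a(θ − b)))
Remove guessing floor: (0.57 − 0.24)/(1 − 0.24) = 0.4342
logit = ln(0.4342/0.5658) = -0.2647
θ = b + logit/(a) = 0.22 + (-0.2647)/1.9600 = 0.0850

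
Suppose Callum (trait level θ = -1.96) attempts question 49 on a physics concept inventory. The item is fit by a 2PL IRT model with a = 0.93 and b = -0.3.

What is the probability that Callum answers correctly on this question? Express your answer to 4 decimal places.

P(θ) = 1 / (1 + exp(−a(θ − b)))
Exponent: 0.93 × (-1.96 − (-0.3)) = -1.5438
1/(1 + e^{1.5438}) = 0.1760

0.1760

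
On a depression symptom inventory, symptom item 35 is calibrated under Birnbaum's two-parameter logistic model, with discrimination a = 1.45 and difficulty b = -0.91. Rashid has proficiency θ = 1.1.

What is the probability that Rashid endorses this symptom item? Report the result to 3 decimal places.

P(θ) = 1 / (1 + exp(−a(θ − b)))
Exponent: 1.45 × (1.1 − (-0.91)) = 2.9145
1/(1 + e^{-2.9145}) = 0.9486

0.949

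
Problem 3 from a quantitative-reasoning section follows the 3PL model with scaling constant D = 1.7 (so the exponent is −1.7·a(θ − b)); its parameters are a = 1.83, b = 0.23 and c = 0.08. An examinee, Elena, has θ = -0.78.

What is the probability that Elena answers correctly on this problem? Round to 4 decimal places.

P(θ) = c + (1 − c) · 1 / (1 + exp(−D·a(θ − b)))
Exponent: 1.7 × 1.83 × (-0.78 − 0.23) = -3.1421
1/(1 + e^{3.1421}) = 0.0414
P = 0.08 + 0.92 × 0.0414 = 0.1181

0.1181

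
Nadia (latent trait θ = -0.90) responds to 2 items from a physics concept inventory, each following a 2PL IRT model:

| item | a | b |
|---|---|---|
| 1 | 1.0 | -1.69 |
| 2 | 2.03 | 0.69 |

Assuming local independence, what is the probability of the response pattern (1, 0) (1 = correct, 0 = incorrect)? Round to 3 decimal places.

0.662

P(θ) = 1 / (1 + exp(−a(θ − b)))
P_1 = 1/(1+e^{-0.7900}) = 0.6878
P_2 = 1/(1+e^{3.2277}) = 0.0381
L = P_1 × (1−P_2) = 0.6878 × 0.9619 = 0.66160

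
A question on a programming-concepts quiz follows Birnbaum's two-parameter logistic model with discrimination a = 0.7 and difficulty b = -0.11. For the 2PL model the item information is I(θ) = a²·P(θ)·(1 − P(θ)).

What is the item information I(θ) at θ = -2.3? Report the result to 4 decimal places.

P = 1/(1+e^{1.5330}) = 0.1776
P(1−P) = 0.1776 × 0.8224 = 0.1460
I = a² × P(1−P) = 0.7² × 0.1460 = 0.07155

0.0716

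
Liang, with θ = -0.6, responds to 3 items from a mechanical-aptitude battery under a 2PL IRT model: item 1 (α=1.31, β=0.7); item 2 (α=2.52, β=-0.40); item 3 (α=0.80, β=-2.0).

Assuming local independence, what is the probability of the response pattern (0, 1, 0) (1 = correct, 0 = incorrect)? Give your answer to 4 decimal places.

P(θ) = 1 / (1 + exp(−α(θ − β)))
P_1 = 1/(1+e^{1.7030}) = 0.1541
P_2 = 1/(1+e^{0.5040}) = 0.3766
P_3 = 1/(1+e^{-1.1200}) = 0.7540
L = (1−P_1) × P_2 × (1−P_3) = 0.8459 × 0.3766 × 0.2460 = 0.07837

0.0784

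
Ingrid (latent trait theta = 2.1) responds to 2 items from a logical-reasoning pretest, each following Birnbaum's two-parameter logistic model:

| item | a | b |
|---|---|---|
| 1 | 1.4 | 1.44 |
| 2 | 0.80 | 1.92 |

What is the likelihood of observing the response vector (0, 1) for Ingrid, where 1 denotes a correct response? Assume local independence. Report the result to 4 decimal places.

P(theta) = 1 / (1 + exp(−a(theta − b)))
P_1 = 1/(1+e^{-0.9240}) = 0.7159
P_2 = 1/(1+e^{-0.1440}) = 0.5359
L = (1−P_1) × P_2 = 0.2841 × 0.5359 = 0.15228

0.1523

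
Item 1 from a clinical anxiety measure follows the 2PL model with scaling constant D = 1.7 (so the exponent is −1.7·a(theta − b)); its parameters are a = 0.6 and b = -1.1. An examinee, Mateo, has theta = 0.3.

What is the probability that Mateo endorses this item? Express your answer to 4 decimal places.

0.8066

P(theta) = 1 / (1 + exp(−D·a(theta − b)))
Exponent: 1.7 × 0.6 × (0.3 − (-1.1)) = 1.4280
1/(1 + e^{-1.4280}) = 0.8066
P = 0.8066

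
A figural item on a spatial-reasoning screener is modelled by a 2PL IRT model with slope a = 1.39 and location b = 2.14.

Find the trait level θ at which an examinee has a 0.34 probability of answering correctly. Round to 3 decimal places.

P(θ) = 1 / (1 + exp(−a(θ − b)))
logit = ln(0.3400/0.6600) = -0.6633
θ = b + logit/(a) = 2.14 + (-0.6633)/1.3900 = 1.6628

1.663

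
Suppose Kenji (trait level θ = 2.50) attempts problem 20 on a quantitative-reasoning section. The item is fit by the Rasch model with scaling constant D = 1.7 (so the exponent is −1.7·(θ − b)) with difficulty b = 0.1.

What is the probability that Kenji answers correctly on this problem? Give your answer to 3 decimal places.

P(θ) = 1 / (1 + exp(−D·(θ − b)))
Exponent: 1.7 × (2.50 − 0.1) = 4.0800
1/(1 + e^{-4.0800}) = 0.9834
P = 0.9834

0.983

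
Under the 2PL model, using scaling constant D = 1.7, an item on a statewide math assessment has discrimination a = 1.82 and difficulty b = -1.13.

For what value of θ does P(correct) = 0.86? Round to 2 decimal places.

P(θ) = 1 / (1 + exp(−D·a(θ − b)))
logit = ln(0.8600/0.1400) = 1.8153
θ = b + logit/(1.7·a) = -1.13 + 1.8153/3.0940 = -0.5433

-0.54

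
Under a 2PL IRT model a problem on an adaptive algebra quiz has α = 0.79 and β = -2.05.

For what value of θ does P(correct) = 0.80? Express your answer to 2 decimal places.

P(θ) = 1 / (1 + exp(−α(θ − β)))
logit = ln(0.8000/0.2000) = 1.3863
θ = β + logit/(α) = -2.05 + 1.3863/0.7900 = -0.2952

-0.30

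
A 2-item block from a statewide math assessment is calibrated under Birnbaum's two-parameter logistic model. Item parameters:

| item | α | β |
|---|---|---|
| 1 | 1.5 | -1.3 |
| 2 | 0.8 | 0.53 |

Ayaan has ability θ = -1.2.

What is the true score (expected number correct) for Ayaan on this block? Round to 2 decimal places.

P(θ) = 1 / (1 + exp(−α(θ − β)))
P_1 = 1/(1+e^{-0.1500}) = 0.5374
P_2 = 1/(1+e^{1.3840}) = 0.2004
E[score] = 0.5374 + 0.2004 = 0.7378

0.74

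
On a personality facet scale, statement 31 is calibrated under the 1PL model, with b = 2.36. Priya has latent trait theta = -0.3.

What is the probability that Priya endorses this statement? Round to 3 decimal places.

P(theta) = 1 / (1 + exp(−(theta − b)))
Exponent: (-0.3 − 2.36) = -2.6600
1/(1 + e^{2.6600}) = 0.0654
P = 0.0654

0.065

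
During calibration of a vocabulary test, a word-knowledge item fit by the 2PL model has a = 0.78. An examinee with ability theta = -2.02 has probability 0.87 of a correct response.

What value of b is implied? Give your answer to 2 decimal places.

P(theta) = 1 / (1 + exp(−a(theta − b)))
logit(0.87) = ln(0.87/0.13) = 1.9010
b = theta − logit/(a) = -2.02 − 1.9010/0.7800 = -4.4571

-4.46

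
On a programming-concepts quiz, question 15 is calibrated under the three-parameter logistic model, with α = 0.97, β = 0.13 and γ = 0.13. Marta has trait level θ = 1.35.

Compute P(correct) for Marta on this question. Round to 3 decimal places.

P(θ) = γ + (1 − γ) · 1 / (1 + exp(−α(θ − β)))
Exponent: 0.97 × (1.35 − 0.13) = 1.1834
1/(1 + e^{-1.1834}) = 0.7656
P = 0.13 + 0.87 × 0.7656 = 0.7960

0.796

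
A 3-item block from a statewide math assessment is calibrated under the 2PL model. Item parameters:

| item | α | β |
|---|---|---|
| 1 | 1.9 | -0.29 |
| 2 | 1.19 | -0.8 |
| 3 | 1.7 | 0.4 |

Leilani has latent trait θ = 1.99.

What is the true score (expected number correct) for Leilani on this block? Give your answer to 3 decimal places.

P(θ) = 1 / (1 + exp(−α(θ − β)))
P_1 = 1/(1+e^{-4.3320}) = 0.9870
P_2 = 1/(1+e^{-3.3201}) = 0.9651
P_3 = 1/(1+e^{-2.7030}) = 0.9372
E[score] = 0.9870 + 0.9651 + 0.9372 = 2.8893

2.889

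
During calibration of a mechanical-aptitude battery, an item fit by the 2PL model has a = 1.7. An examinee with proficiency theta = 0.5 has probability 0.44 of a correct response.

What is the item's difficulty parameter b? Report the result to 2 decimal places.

0.64

P(theta) = 1 / (1 + exp(−a(theta − b)))
logit(0.44) = ln(0.44/0.56) = -0.2412
b = theta − logit/(a) = 0.5 − (-0.2412)/1.7000 = 0.6419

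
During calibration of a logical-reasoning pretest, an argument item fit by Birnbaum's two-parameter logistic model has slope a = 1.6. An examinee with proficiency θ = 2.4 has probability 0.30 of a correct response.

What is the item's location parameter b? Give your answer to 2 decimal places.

2.93

P(θ) = 1 / (1 + exp(−a(θ − b)))
logit(0.30) = ln(0.30/0.70) = -0.8473
b = θ − logit/(a) = 2.4 − (-0.8473)/1.6000 = 2.9296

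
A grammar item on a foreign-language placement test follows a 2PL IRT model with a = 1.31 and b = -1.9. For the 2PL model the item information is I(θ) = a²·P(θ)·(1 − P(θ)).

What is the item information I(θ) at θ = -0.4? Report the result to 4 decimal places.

P = 1/(1+e^{-1.9650}) = 0.8771
P(1−P) = 0.8771 × 0.1229 = 0.1078
I = a² × P(1−P) = 1.31² × 0.1078 = 0.18502

0.1850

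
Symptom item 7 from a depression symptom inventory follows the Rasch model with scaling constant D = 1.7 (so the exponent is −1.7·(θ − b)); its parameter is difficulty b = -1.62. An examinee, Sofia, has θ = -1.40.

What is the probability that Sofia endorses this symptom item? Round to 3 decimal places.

0.592

P(θ) = 1 / (1 + exp(−D·(θ − b)))
Exponent: 1.7 × (-1.40 − (-1.62)) = 0.3740
1/(1 + e^{-0.3740}) = 0.5924
P = 0.5924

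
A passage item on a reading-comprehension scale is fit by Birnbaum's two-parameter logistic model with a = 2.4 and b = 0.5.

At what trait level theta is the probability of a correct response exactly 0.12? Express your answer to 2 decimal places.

-0.33

P(theta) = 1 / (1 + exp(−a(theta − b)))
logit = ln(0.1200/0.8800) = -1.9924
theta = b + logit/(a) = 0.5 + (-1.9924)/2.4000 = -0.3302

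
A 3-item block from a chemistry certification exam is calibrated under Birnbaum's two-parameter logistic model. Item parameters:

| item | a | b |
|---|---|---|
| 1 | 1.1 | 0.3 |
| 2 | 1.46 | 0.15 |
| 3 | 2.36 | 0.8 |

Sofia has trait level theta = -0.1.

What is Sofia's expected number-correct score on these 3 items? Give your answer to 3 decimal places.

0.908

P(theta) = 1 / (1 + exp(−a(theta − b)))
P_1 = 1/(1+e^{0.4400}) = 0.3917
P_2 = 1/(1+e^{0.3650}) = 0.4097
P_3 = 1/(1+e^{2.1240}) = 0.1068
E[score] = 0.3917 + 0.4097 + 0.1068 = 0.9083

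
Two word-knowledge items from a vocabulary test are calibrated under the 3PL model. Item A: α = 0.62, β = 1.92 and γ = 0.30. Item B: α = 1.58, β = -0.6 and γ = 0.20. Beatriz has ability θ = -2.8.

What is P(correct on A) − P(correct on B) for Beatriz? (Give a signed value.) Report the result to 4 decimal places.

0.1116

P(θ) = γ + (1 − γ) · 1 / (1 + exp(−α(θ − β)))
P_A = 0.3356
P_B = 0.2240
P_A − P_B = 0.1116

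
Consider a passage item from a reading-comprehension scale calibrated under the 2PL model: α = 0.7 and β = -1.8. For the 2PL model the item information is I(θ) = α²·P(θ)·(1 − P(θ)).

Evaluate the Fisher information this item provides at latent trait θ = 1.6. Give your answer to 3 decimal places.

0.038

P = 1/(1+e^{-2.3800}) = 0.9153
P(1−P) = 0.9153 × 0.0847 = 0.0775
I = α² × P(1−P) = 0.7² × 0.0775 = 0.03799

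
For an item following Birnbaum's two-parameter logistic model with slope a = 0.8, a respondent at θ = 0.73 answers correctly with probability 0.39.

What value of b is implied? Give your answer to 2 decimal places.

P(θ) = 1 / (1 + exp(−a(θ − b)))
logit(0.39) = ln(0.39/0.61) = -0.4473
b = θ − logit/(a) = 0.73 − (-0.4473)/0.8000 = 1.2891

1.29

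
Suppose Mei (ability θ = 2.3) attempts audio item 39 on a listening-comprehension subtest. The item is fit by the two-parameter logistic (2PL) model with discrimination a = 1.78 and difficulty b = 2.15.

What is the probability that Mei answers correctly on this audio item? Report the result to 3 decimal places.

0.566

P(θ) = 1 / (1 + exp(−a(θ − b)))
Exponent: 1.78 × (2.3 − 2.15) = 0.2670
1/(1 + e^{-0.2670}) = 0.5664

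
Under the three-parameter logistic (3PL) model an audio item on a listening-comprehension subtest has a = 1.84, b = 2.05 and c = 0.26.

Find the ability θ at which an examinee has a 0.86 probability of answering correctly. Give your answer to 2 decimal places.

2.84

P(θ) = c + (1 − c) · 1 / (1 + exp(−a(θ − b)))
Remove guessing floor: (0.86 − 0.26)/(1 − 0.26) = 0.8108
logit = ln(0.8108/0.1892) = 1.4553
θ = b + logit/(a) = 2.05 + 1.4553/1.8400 = 2.8409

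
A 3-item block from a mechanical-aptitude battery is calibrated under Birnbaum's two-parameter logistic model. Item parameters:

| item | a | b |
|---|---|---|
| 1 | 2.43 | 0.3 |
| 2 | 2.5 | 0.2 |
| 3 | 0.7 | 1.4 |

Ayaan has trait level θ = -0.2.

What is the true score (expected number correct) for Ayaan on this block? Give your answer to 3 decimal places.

P(θ) = 1 / (1 + exp(−a(θ − b)))
P_1 = 1/(1+e^{1.2150}) = 0.2288
P_2 = 1/(1+e^{1.0000}) = 0.2689
P_3 = 1/(1+e^{1.1200}) = 0.2460
E[score] = 0.2288 + 0.2689 + 0.2460 = 0.7438

0.744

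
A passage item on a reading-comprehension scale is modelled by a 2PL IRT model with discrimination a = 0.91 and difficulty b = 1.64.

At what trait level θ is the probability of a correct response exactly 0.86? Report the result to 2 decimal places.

P(θ) = 1 / (1 + exp(−a(θ − b)))
logit = ln(0.8600/0.1400) = 1.8153
θ = b + logit/(a) = 1.64 + 1.8153/0.9100 = 3.6348

3.63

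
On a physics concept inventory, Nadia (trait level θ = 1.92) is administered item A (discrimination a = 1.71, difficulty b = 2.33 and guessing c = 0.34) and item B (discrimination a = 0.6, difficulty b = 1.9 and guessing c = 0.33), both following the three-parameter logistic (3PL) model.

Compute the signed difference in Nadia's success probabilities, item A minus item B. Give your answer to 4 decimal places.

-0.1082

P(θ) = c + (1 − c) · 1 / (1 + exp(−a(θ − b)))
P_A = 0.5588
P_B = 0.6670
P_A − P_B = -0.1082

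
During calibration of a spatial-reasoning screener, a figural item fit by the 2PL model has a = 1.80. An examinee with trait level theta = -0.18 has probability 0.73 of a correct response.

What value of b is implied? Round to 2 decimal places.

-0.73

P(theta) = 1 / (1 + exp(−a(theta − b)))
logit(0.73) = ln(0.73/0.27) = 0.9946
b = theta − logit/(a) = -0.18 − 0.9946/1.8000 = -0.7326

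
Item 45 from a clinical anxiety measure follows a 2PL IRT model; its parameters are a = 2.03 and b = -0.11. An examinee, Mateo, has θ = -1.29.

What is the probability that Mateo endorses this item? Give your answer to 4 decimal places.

0.0835

P(θ) = 1 / (1 + exp(−a(θ − b)))
Exponent: 2.03 × (-1.29 − (-0.11)) = -2.3954
1/(1 + e^{2.3954}) = 0.0835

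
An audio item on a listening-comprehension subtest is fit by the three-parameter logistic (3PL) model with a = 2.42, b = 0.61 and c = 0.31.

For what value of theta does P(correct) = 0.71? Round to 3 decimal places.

0.743

P(theta) = c + (1 − c) · 1 / (1 + exp(−a(theta − b)))
Remove guessing floor: (0.71 − 0.31)/(1 − 0.31) = 0.5797
logit = ln(0.5797/0.4203) = 0.3216
theta = b + logit/(a) = 0.61 + 0.3216/2.4200 = 0.7429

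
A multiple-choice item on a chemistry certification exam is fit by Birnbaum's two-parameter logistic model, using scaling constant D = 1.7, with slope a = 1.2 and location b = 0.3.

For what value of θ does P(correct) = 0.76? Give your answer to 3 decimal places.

0.865

P(θ) = 1 / (1 + exp(−D·a(θ − b)))
logit = ln(0.7600/0.2400) = 1.1527
θ = b + logit/(1.7·a) = 0.3 + 1.1527/2.0400 = 0.8650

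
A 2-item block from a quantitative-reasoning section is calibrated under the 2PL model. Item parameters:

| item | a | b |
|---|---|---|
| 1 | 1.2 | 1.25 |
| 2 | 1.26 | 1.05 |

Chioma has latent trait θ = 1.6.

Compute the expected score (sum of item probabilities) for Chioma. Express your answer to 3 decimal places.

1.270

P(θ) = 1 / (1 + exp(−a(θ − b)))
P_1 = 1/(1+e^{-0.4200}) = 0.6035
P_2 = 1/(1+e^{-0.6930}) = 0.6666
E[score] = 0.6035 + 0.6666 = 1.2701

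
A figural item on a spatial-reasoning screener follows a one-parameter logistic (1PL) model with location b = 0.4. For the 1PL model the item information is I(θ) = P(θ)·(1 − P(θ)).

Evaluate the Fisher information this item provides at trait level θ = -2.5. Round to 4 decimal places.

0.0494

P = 1/(1+e^{2.9000}) = 0.0522
P(1−P) = 0.0522 × 0.9478 = 0.0494
I = P(1−P) = 0.04943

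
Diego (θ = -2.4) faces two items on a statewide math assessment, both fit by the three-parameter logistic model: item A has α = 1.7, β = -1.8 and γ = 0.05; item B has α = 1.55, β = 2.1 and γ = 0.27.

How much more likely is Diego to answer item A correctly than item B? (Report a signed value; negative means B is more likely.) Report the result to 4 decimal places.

P(θ) = γ + (1 − γ) · 1 / (1 + exp(−α(θ − β)))
P_A = 0.3018
P_B = 0.2707
P_A − P_B = 0.0311

0.0311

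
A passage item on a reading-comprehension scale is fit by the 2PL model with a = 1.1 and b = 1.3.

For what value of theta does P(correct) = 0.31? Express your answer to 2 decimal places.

P(theta) = 1 / (1 + exp(−a(theta − b)))
logit = ln(0.3100/0.6900) = -0.8001
theta = b + logit/(a) = 1.3 + (-0.8001)/1.1000 = 0.5726

0.57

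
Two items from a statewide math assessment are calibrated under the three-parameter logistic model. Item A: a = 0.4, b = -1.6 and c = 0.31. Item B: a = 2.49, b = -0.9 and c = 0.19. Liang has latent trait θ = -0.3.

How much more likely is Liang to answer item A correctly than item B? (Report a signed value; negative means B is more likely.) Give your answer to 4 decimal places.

P(θ) = c + (1 − c) · 1 / (1 + exp(−a(θ − b)))
P_A = 0.7427
P_B = 0.8515
P_A − P_B = -0.1088

-0.1088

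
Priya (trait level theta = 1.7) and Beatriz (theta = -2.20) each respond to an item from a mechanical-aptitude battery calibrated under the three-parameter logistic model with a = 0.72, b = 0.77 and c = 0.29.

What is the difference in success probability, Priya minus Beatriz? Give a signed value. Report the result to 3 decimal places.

0.395

P(theta) = c + (1 − c) · 1 / (1 + exp(−a(theta − b)))
P(Priya) = 0.7596  [exponent 0.6696]
P(Beatriz) = 0.3648  [exponent -2.1384]
Difference = 0.7596 − 0.3648 = 0.3948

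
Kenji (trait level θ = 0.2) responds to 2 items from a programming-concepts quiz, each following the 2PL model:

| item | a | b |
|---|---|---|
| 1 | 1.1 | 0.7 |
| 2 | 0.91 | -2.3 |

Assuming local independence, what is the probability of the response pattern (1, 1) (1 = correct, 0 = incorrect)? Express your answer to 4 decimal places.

0.3318

P(θ) = 1 / (1 + exp(−a(θ − b)))
P_1 = 1/(1+e^{0.5500}) = 0.3659
P_2 = 1/(1+e^{-2.2750}) = 0.9068
L = P_1 × P_2 = 0.3659 × 0.9068 = 0.33176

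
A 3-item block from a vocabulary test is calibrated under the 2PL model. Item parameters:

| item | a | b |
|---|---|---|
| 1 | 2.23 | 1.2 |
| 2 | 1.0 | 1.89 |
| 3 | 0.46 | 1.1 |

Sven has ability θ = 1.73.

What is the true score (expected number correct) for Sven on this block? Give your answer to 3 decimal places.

1.797

P(θ) = 1 / (1 + exp(−a(θ − b)))
P_1 = 1/(1+e^{-1.1819}) = 0.7653
P_2 = 1/(1+e^{0.1600}) = 0.4601
P_3 = 1/(1+e^{-0.2898}) = 0.5719
E[score] = 0.7653 + 0.4601 + 0.5719 = 1.7973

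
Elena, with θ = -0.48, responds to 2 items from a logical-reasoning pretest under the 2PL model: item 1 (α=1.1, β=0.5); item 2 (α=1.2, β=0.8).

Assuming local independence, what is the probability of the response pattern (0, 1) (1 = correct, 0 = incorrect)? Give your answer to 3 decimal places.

P(θ) = 1 / (1 + exp(−α(θ − β)))
P_1 = 1/(1+e^{1.0780}) = 0.2539
P_2 = 1/(1+e^{1.5360}) = 0.1771
L = (1−P_1) × P_2 = 0.7461 × 0.1771 = 0.13215

0.132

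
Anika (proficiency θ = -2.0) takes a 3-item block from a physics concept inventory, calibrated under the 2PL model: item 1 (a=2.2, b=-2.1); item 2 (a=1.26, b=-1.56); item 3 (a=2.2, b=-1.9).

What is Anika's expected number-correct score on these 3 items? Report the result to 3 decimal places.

P(θ) = 1 / (1 + exp(−a(θ − b)))
P_1 = 1/(1+e^{-0.2200}) = 0.5548
P_2 = 1/(1+e^{0.5544}) = 0.3648
P_3 = 1/(1+e^{0.2200}) = 0.4452
E[score] = 0.5548 + 0.3648 + 0.4452 = 1.3648

1.365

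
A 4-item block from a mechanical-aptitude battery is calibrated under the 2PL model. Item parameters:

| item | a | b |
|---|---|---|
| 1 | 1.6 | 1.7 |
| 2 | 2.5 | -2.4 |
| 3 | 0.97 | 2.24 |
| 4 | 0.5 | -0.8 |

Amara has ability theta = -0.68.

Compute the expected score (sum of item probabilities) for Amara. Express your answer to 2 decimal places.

1.58

P(theta) = 1 / (1 + exp(−a(theta − b)))
P_1 = 1/(1+e^{3.8080}) = 0.0217
P_2 = 1/(1+e^{-4.3000}) = 0.9866
P_3 = 1/(1+e^{2.8324}) = 0.0556
P_4 = 1/(1+e^{-0.0600}) = 0.5150
E[score] = 0.0217 + 0.9866 + 0.0556 + 0.5150 = 1.5789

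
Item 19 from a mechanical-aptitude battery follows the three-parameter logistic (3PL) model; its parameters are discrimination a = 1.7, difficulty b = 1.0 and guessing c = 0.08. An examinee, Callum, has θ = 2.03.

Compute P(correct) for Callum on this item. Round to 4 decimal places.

0.8639

P(θ) = c + (1 − c) · 1 / (1 + exp(−a(θ − b)))
Exponent: 1.7 × (2.03 − 1.0) = 1.7510
1/(1 + e^{-1.7510}) = 0.8521
P = 0.08 + 0.92 × 0.8521 = 0.8639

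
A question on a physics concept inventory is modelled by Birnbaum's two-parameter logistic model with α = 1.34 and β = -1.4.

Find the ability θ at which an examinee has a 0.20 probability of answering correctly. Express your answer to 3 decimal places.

-2.435

P(θ) = 1 / (1 + exp(−α(θ − β)))
logit = ln(0.2000/0.8000) = -1.3863
θ = β + logit/(α) = -1.4 + (-1.3863)/1.3400 = -2.4345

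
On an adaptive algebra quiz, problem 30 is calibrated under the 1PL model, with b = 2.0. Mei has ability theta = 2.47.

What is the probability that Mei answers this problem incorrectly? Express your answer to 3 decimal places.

0.385

P(theta) = 1 / (1 + exp(−(theta − b)))
Exponent: (2.47 − 2.0) = 0.4700
1/(1 + e^{-0.4700}) = 0.6154
P = 0.6154
P(incorrect) = 1 − 0.6154 = 0.3846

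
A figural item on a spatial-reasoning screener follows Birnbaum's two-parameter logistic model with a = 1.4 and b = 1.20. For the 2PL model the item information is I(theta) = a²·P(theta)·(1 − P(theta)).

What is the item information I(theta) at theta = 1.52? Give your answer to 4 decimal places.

0.4662

P = 1/(1+e^{-0.4480}) = 0.6102
P(1−P) = 0.6102 × 0.3898 = 0.2379
I = a² × P(1−P) = 1.4² × 0.2379 = 0.46621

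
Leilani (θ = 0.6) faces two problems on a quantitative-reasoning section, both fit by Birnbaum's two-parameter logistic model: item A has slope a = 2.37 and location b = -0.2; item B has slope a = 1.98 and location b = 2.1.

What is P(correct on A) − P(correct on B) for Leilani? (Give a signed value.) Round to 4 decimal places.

0.8206

P(θ) = 1 / (1 + exp(−a(θ − b)))
P_A = 0.8694
P_B = 0.0488
P_A − P_B = 0.8206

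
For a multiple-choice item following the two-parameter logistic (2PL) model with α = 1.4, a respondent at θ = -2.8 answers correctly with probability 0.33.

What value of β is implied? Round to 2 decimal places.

P(θ) = 1 / (1 + exp(−α(θ − β)))
logit(0.33) = ln(0.33/0.67) = -0.7082
β = θ − logit/(α) = -2.8 − (-0.7082)/1.4000 = -2.2942

-2.29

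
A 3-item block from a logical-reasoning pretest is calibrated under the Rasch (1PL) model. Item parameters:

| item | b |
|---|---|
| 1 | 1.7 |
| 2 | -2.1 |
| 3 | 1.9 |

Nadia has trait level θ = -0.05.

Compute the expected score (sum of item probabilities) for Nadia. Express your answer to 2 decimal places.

1.16

P(θ) = 1 / (1 + exp(−(θ − b)))
P_1 = 1/(1+e^{1.7500}) = 0.1480
P_2 = 1/(1+e^{-2.0500}) = 0.8859
P_3 = 1/(1+e^{1.9500}) = 0.1246
E[score] = 0.1480 + 0.8859 + 0.1246 = 1.1585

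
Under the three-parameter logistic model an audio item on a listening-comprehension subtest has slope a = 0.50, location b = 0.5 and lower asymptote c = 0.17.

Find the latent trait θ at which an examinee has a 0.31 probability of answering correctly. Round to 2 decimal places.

-2.69

P(θ) = c + (1 − c) · 1 / (1 + exp(−a(θ − b)))
Remove guessing floor: (0.31 − 0.17)/(1 − 0.17) = 0.1687
logit = ln(0.1687/0.8313) = -1.5950
θ = b + logit/(a) = 0.5 + (-1.5950)/0.5000 = -2.6901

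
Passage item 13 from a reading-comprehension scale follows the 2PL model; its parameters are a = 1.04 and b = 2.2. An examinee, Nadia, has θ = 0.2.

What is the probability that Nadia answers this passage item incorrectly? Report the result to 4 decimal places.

P(θ) = 1 / (1 + exp(−a(θ − b)))
Exponent: 1.04 × (0.2 − 2.2) = -2.0800
1/(1 + e^{2.0800}) = 0.1111
P(incorrect) = 1 − 0.1111 = 0.8889

0.8889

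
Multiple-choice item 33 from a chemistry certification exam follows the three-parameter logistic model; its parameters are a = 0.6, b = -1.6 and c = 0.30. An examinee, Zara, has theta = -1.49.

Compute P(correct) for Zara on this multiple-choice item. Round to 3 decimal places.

P(theta) = c + (1 − c) · 1 / (1 + exp(−a(theta − b)))
Exponent: 0.6 × (-1.49 − (-1.6)) = 0.0660
1/(1 + e^{-0.0660}) = 0.5165
P = 0.30 + 0.70 × 0.5165 = 0.6615

0.662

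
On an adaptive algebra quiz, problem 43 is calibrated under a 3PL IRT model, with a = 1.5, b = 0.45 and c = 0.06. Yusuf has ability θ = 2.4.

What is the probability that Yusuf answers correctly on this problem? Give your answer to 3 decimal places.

0.952

P(θ) = c + (1 − c) · 1 / (1 + exp(−a(θ − b)))
Exponent: 1.5 × (2.4 − 0.45) = 2.9250
1/(1 + e^{-2.9250}) = 0.9491
P = 0.06 + 0.94 × 0.9491 = 0.9521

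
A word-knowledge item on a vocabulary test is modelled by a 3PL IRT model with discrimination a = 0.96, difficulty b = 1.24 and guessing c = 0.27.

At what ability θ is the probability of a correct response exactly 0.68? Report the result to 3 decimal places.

P(θ) = c + (1 − c) · 1 / (1 + exp(−a(θ − b)))
Remove guessing floor: (0.68 − 0.27)/(1 − 0.27) = 0.5616
logit = ln(0.5616/0.4384) = 0.2478
θ = b + logit/(a) = 1.24 + 0.2478/0.9600 = 1.4982

1.498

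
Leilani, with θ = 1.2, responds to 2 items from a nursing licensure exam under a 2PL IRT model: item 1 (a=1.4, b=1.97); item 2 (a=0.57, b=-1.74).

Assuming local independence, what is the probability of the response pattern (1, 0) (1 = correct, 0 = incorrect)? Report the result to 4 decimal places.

0.0400

P(θ) = 1 / (1 + exp(−a(θ − b)))
P_1 = 1/(1+e^{1.0780}) = 0.2539
P_2 = 1/(1+e^{-1.6758}) = 0.8423
L = P_1 × (1−P_2) = 0.2539 × 0.1577 = 0.04003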